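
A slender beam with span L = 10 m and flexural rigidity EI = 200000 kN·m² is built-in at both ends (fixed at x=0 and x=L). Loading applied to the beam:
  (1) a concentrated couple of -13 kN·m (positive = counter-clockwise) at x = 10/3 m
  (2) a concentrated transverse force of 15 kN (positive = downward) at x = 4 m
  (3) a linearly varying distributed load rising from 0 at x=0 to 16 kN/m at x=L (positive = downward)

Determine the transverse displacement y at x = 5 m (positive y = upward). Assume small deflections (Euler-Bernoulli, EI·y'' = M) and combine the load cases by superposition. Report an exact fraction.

Load 1 — applied couple M₀=-13 kN·m at a=10/3 m (b=L-a=20/3):
  y_1 = (R_Ax³/6 - M_Ax²/2 - M₀(x-a)²/2)/EI  [x>a] with R_A=-26/15, M_A=0 = ((-26/15)·5³/6 - 0·5²/2 - (-13)·(5-(10/3))²/2)/200000 = -13/144000 m
Load 2 — point force P=15 kN at a=4 m (b=L-a=6):
  y_2 = -Pa²(L-x)²(3bL-(3b+a)(L-x))/(6L³EI)  [x>a] = -15·4²·(10-5)²·(3·6·10-(3·6+4)·(10-5))/(6·10³·200000) = -7/20000 m
Load 3 — triangular load w₀=16 kN/m (0→w₀ over full span):
  y_3 = -w₀x²(L-x)²(x+2L)/(120LEI) = -16·5²·(10-5)²·(5+2·10)/(120·10·200000) = -1/960 m
Superposition: y = Σ y_i = -1067/720000 m ≈ -0.001482 m

y(5) = -1067/720000 m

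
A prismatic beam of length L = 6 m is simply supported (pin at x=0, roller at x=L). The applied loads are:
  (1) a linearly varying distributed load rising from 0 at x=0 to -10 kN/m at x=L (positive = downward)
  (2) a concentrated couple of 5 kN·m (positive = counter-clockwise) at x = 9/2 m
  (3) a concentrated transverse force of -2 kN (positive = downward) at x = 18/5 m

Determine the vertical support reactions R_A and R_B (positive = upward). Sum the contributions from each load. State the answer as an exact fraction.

R_A = -299/30 kN, R_B = -661/30 kN

Load 1 — triangular load w₀=-10 kN/m (0→w₀ over full span):
  R_A = w₀L/6 = (-10)·6/6 = -10 kN
  R_B = w₀L/3 = (-10)·6/3 = -20 kN
Load 2 — applied couple M₀=5 kN·m at a=9/2 m (b=L-a=3/2):
  R_A = M₀/L = 5/6 kN
  R_B = -M₀/L = -5/6 kN
Load 3 — point force P=-2 kN at a=18/5 m (b=L-a=12/5):
  R_A = Pb/L = (-2)·(12/5)/6 = -4/5 kN
  R_B = Pa/L = (-2)·(18/5)/6 = -6/5 kN
Superposition: R_A = -299/30 kN, R_B = -661/30 kN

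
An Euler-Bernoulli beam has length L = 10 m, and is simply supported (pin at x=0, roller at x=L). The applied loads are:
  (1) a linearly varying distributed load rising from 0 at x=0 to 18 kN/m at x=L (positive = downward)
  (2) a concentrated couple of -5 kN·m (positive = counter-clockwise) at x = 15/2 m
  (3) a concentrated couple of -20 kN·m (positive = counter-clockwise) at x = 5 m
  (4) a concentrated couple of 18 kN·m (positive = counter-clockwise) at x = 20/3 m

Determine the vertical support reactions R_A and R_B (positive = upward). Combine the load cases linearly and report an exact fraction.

R_A = 293/10 kN, R_B = 607/10 kN

Load 1 — triangular load w₀=18 kN/m (0→w₀ over full span):
  R_A = w₀L/6 = 18·10/6 = 30 kN
  R_B = w₀L/3 = 18·10/3 = 60 kN
Load 2 — applied couple M₀=-5 kN·m at a=15/2 m (b=L-a=5/2):
  R_A = M₀/L = (-5)/10 = -1/2 kN
  R_B = -M₀/L = -(-5)/10 = 1/2 kN
Load 3 — applied couple M₀=-20 kN·m at a=5 m (b=L-a=5):
  R_A = M₀/L = (-20)/10 = -2 kN
  R_B = -M₀/L = -(-20)/10 = 2 kN
Load 4 — applied couple M₀=18 kN·m at a=20/3 m (b=L-a=10/3):
  R_A = M₀/L = 18/10 = 9/5 kN
  R_B = -M₀/L = -18/10 = -9/5 kN
Superposition: R_A = 293/10 kN, R_B = 607/10 kN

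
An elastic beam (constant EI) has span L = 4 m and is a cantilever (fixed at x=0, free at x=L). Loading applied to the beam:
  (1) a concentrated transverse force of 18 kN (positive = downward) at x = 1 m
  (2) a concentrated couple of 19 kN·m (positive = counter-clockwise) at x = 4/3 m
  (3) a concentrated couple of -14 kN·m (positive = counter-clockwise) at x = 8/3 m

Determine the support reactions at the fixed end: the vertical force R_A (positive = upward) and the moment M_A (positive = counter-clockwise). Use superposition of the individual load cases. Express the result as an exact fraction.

R_A = 18 kN, M_A = 13 kN·m

Load 1 — point force P=18 kN at a=1 m (b=L-a=3):
  R_A = P = 18 kN
  M_A = Pa = 18·1 = 18 kN·m
Load 2 — applied couple M₀=19 kN·m at a=4/3 m (b=L-a=8/3):
  R_A = 0 kN
  M_A = -M₀ = -19 kN·m
Load 3 — applied couple M₀=-14 kN·m at a=8/3 m (b=L-a=4/3):
  R_A = 0 kN
  M_A = -M₀ = -(-14) = 14 kN·m
Superposition: R_A = 18 kN, M_A = 13 kN·m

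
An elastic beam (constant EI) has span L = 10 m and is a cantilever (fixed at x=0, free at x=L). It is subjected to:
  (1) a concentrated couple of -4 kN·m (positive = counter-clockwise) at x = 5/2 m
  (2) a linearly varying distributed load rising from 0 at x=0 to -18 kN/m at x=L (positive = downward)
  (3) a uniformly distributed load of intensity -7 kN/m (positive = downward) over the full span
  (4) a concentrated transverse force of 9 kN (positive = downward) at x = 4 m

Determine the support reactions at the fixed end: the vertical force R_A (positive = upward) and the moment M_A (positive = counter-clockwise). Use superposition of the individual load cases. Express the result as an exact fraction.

R_A = -151 kN, M_A = -910 kN·m

Load 1 — applied couple M₀=-4 kN·m at a=5/2 m (b=L-a=15/2):
  R_A = 0 kN
  M_A = -M₀ = -(-4) = 4 kN·m
Load 2 — triangular load w₀=-18 kN/m (0→w₀ over full span):
  R_A = w₀L/2 = (-18)·10/2 = -90 kN
  M_A = w₀L²/3 = (-18)·10²/3 = -600 kN·m
Load 3 — uniform load w=-7 kN/m over full span:
  R_A = wL = (-7)·10 = -70 kN
  M_A = wL²/2 = (-7)·10²/2 = -350 kN·m
Load 4 — point force P=9 kN at a=4 m (b=L-a=6):
  R_A = P = 9 kN
  M_A = Pa = 9·4 = 36 kN·m
Superposition: R_A = -151 kN, M_A = -910 kN·m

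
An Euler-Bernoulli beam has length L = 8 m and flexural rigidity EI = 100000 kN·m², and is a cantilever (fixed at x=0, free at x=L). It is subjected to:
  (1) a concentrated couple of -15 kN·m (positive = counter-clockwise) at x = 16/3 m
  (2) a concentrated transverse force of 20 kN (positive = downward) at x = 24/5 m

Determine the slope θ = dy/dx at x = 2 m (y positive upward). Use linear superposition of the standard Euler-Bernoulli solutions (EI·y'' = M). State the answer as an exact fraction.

Load 1 — applied couple M₀=-15 kN·m at a=16/3 m (b=L-a=8/3):
  θ_1 = M₀x/EI  [x≤a] = (-15)·2/100000 = -3/10000 rad
Load 2 — point force P=20 kN at a=24/5 m (b=L-a=16/5):
  θ_2 = -Px(2a-x)/(2EI)  [x≤a] = -20·2·(2·(24/5)-2)/(2·100000) = -19/12500 rad
Superposition: θ = Σ θ_i = -91/50000 rad ≈ -0.001820 rad

θ(2) = -91/50000 rad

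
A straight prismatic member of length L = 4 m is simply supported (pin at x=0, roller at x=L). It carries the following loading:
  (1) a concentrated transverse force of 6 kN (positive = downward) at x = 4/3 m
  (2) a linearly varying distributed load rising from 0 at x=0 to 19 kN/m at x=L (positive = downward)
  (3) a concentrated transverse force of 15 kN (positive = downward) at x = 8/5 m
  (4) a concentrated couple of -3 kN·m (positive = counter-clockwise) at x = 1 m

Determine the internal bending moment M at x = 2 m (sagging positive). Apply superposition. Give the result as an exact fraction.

M(2) = 73/2 kN·m

Load 1 — point force P=6 kN at a=4/3 m (b=L-a=8/3):
  M_1 = Pa(L-x)/L  [x>a] = 6·(4/3)·(4-2)/4 = 4 kN·m
Load 2 — triangular load w₀=19 kN/m (0→w₀ over full span):
  M_2 = w₀Lx/6 - w₀x³/(6L) = 19·4·2/6 - 19·2³/(6·4) = 19 kN·m
Load 3 — point force P=15 kN at a=8/5 m (b=L-a=12/5):
  M_3 = Pa(L-x)/L  [x>a] = 15·(8/5)·(4-2)/4 = 12 kN·m
Load 4 — applied couple M₀=-3 kN·m at a=1 m (b=L-a=3):
  M_4 = M₀x/L - M₀  [x>a] = (-3)·2/4 - (-3) = 3/2 kN·m
Superposition: M = Σ M_i = 73/2 kN·m ≈ 36.500000 kN·m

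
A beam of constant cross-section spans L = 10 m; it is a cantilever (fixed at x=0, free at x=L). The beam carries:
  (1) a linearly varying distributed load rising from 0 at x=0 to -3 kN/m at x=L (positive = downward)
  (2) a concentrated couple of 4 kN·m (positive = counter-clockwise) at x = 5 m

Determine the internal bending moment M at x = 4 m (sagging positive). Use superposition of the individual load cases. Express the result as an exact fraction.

Load 1 — triangular load w₀=-3 kN/m (0→w₀ over full span):
  M_1 = w₀Lx/2 - w₀L²/3 - w₀x³/(6L) = (-3)·10·4/2 - (-3)·10²/3 - (-3)·4³/(6·10) = 216/5 kN·m
Load 2 — applied couple M₀=4 kN·m at a=5 m (b=L-a=5):
  M_2 = M₀  [x≤a] = 4 = 4 kN·m
Superposition: M = Σ M_i = 236/5 kN·m ≈ 47.200000 kN·m

M(4) = 236/5 kN·m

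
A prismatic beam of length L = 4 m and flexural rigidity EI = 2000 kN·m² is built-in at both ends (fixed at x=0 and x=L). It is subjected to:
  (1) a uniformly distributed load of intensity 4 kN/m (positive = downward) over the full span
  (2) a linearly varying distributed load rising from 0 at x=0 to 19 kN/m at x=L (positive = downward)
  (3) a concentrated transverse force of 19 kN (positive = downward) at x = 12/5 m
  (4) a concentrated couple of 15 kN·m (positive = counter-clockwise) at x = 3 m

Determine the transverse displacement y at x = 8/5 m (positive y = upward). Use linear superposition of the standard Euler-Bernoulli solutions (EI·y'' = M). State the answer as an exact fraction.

y(8/5) = -14957/1875000 m

Load 1 — uniform load w=4 kN/m over full span:
  y_1 = -wx²(L-x)²/(24EI) = -4·(8/5)²·(4-(8/5))²/(24·2000) = -96/78125 m
Load 2 — triangular load w₀=19 kN/m (0→w₀ over full span):
  y_2 = -w₀x²(L-x)²(x+2L)/(120LEI) = -19·(8/5)²·(4-(8/5))²·((8/5)+2·4)/(120·4·2000) = -5472/1953125 m
Load 3 — point force P=19 kN at a=12/5 m (b=L-a=8/5):
  y_3 = -Pb²x²(3aL-(3a+b)x)/(6L³EI)  [x≤a] = -19·(8/5)²·(8/5)²·(3·(12/5)·4-(3·(12/5)+(8/5))·(8/5))/(6·4³·2000) = -13984/5859375 m
Load 4 — applied couple M₀=15 kN·m at a=3 m (b=L-a=1):
  y_4 = (R_Ax³/6 - M_Ax²/2)/EI  [x≤a] with R_A=135/32, M_A=75/16 = ((135/32)·(8/5)³/6 - (75/16)·(8/5)²/2)/2000 = -39/25000 m
Superposition: y = Σ y_i = -14957/1875000 m ≈ -0.007977 m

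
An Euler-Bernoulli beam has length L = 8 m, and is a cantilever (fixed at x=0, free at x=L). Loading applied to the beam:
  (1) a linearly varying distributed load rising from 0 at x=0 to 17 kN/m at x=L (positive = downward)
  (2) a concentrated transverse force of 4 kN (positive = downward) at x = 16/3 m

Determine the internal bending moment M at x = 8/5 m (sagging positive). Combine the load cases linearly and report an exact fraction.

M(8/5) = -101344/375 kN·m

Load 1 — triangular load w₀=17 kN/m (0→w₀ over full span):
  M_1 = w₀Lx/2 - w₀L²/3 - w₀x³/(6L) = 17·8·(8/5)/2 - 17·8²/3 - 17·(8/5)³/(6·8) = -95744/375 kN·m
Load 2 — point force P=4 kN at a=16/3 m (b=L-a=8/3):
  M_2 = -P(a-x)  [x≤a] = -4·((16/3)-(8/5)) = -224/15 kN·m
Superposition: M = Σ M_i = -101344/375 kN·m ≈ -270.250667 kN·m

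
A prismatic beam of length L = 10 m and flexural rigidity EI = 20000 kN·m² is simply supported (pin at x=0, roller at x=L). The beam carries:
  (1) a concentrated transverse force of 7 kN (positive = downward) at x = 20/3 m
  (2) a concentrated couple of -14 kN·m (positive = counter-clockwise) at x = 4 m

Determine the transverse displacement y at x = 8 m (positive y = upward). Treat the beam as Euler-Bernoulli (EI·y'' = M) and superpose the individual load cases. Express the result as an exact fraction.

y(8) = -2597/506250 m

Load 1 — point force P=7 kN at a=20/3 m (b=L-a=10/3):
  y_1 = -Pa(L-x)(2Lx-a²-x²)/(6LEI)  [x>a] = -7·(20/3)·(10-8)·(2·10·8-(20/3)²-8²)/(6·10·20000) = -203/50625 m
Load 2 — applied couple M₀=-14 kN·m at a=4 m (b=L-a=6):
  y_2 = (M₀x³/(6L)-M₀(x-a)²/2+C₁x)/EI  [x>a] with C₁=M₀(3b²-L²)/(6L)=-28/15 = ((-14)·8³/(6·10)-(-14)·(8-4)²/2+(-28/15)·8)/20000 = -7/6250 m
Superposition: y = Σ y_i = -2597/506250 m ≈ -0.005130 m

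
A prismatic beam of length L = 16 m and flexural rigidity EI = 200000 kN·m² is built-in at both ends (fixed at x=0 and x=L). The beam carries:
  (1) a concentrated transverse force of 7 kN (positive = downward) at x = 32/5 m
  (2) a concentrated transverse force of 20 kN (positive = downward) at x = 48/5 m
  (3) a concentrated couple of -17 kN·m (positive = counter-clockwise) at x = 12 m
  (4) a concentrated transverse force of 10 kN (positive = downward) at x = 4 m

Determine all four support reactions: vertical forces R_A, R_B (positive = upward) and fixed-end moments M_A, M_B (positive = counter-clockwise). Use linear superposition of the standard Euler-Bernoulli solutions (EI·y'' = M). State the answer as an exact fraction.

Load 1 — point force P=7 kN at a=32/5 m (b=L-a=48/5):
  R_A = Pb²(3a+b)/L³ = 7·(48/5)²·(3·(32/5)+(48/5))/16³ = 567/125 kN
  M_A = Pab²/L² = 7·(32/5)·(48/5)²/16² = 2016/125 kN·m
  R_B = Pa²(a+3b)/L³ = 7·(32/5)²·((32/5)+3·(48/5))/16³ = 308/125 kN
  M_B = -Pa²b/L² = -7·(32/5)²·(48/5)/16² = -1344/125 kN·m
Load 2 — point force P=20 kN at a=48/5 m (b=L-a=32/5):
  R_A = Pb²(3a+b)/L³ = 20·(32/5)²·(3·(48/5)+(32/5))/16³ = 176/25 kN
  M_A = Pab²/L² = 20·(48/5)·(32/5)²/16² = 768/25 kN·m
  R_B = Pa²(a+3b)/L³ = 20·(48/5)²·((48/5)+3·(32/5))/16³ = 324/25 kN
  M_B = -Pa²b/L² = -20·(48/5)²·(32/5)/16² = -1152/25 kN·m
Load 3 — applied couple M₀=-17 kN·m at a=12 m (b=L-a=4):
  R_A = 6M₀ab/L³ = 6·(-17)·12·4/16³ = -153/128 kN
  M_A = M₀b(2a-b)/L² = (-17)·4·(2·12-4)/16² = -85/16 kN·m
  R_B = -6M₀ab/L³ = -6·(-17)·12·4/16³ = 153/128 kN
  M_B = M₀a(2b-a)/L² = (-17)·12·(2·4-12)/16² = 51/16 kN·m
Load 4 — point force P=10 kN at a=4 m (b=L-a=12):
  R_A = Pb²(3a+b)/L³ = 10·12²·(3·4+12)/16³ = 135/16 kN
  M_A = Pab²/L² = 10·4·12²/16² = 45/2 kN·m
  R_B = Pa²(a+3b)/L³ = 10·4²·(4+3·12)/16³ = 25/16 kN
  M_B = -Pa²b/L² = -10·4²·12/16² = -15/2 kN·m
Superposition: R_A = 301091/16000 kN, M_A = 128071/2000 kN·m, R_B = 290909/16000 kN, M_B = -122289/2000 kN·m

R_A = 301091/16000 kN, M_A = 128071/2000 kN·m, R_B = 290909/16000 kN, M_B = -122289/2000 kN·m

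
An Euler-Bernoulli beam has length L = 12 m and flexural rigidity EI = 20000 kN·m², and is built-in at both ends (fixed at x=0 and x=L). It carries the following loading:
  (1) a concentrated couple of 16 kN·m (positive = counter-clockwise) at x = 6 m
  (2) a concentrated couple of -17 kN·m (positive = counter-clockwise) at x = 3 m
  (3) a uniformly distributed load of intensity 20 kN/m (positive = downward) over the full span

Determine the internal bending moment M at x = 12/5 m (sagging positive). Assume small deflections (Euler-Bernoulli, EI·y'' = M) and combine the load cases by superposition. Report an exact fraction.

Load 1 — applied couple M₀=16 kN·m at a=6 m (b=L-a=6):
  M_1 = R_Ax - M_A  [x≤a] with R_A=2, M_A=4 = 2·(12/5) - 4 = 4/5 kN·m
Load 2 — applied couple M₀=-17 kN·m at a=3 m (b=L-a=9):
  M_2 = R_Ax - M_A  [x≤a] with R_A=-51/32, M_A=51/16 = (-51/32)·(12/5) - (51/16) = -561/80 kN·m
Load 3 — uniform load w=20 kN/m over full span:
  M_3 = wLx/2 - wL²/12 - wx²/2 = 20·12·(12/5)/2 - 20·12²/12 - 20·(12/5)²/2 = -48/5 kN·m
Superposition: M = Σ M_i = -253/16 kN·m ≈ -15.812500 kN·m

M(12/5) = -253/16 kN·m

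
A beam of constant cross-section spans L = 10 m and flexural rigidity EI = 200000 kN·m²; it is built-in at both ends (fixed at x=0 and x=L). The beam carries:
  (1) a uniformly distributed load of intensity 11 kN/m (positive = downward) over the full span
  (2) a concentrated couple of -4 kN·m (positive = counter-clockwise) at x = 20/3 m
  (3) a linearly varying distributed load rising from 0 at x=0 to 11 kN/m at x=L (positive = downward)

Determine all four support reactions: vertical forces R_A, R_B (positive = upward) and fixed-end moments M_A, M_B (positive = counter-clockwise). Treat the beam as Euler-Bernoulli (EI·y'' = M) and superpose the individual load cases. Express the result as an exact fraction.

Load 1 — uniform load w=11 kN/m over full span:
  R_A = wL/2 = 11·10/2 = 55 kN
  M_A = wL²/12 = 11·10²/12 = 275/3 kN·m
  R_B = wL/2 = 11·10/2 = 55 kN
  M_B = -wL²/12 = -11·10²/12 = -275/3 kN·m
Load 2 — applied couple M₀=-4 kN·m at a=20/3 m (b=L-a=10/3):
  R_A = 6M₀ab/L³ = 6·(-4)·(20/3)·(10/3)/10³ = -8/15 kN
  M_A = M₀b(2a-b)/L² = (-4)·(10/3)·(2·(20/3)-(10/3))/10² = -4/3 kN·m
  R_B = -6M₀ab/L³ = -6·(-4)·(20/3)·(10/3)/10³ = 8/15 kN
  M_B = M₀a(2b-a)/L² = (-4)·(20/3)·(2·(10/3)-(20/3))/10² = 0 kN·m
Load 3 — triangular load w₀=11 kN/m (0→w₀ over full span):
  R_A = 3w₀L/20 = 3·11·10/20 = 33/2 kN
  M_A = w₀L²/30 = 11·10²/30 = 110/3 kN·m
  R_B = 7w₀L/20 = 7·11·10/20 = 77/2 kN
  M_B = -w₀L²/20 = -11·10²/20 = -55 kN·m
Superposition: R_A = 2129/30 kN, M_A = 127 kN·m, R_B = 2821/30 kN, M_B = -440/3 kN·m

R_A = 2129/30 kN, M_A = 127 kN·m, R_B = 2821/30 kN, M_B = -440/3 kN·m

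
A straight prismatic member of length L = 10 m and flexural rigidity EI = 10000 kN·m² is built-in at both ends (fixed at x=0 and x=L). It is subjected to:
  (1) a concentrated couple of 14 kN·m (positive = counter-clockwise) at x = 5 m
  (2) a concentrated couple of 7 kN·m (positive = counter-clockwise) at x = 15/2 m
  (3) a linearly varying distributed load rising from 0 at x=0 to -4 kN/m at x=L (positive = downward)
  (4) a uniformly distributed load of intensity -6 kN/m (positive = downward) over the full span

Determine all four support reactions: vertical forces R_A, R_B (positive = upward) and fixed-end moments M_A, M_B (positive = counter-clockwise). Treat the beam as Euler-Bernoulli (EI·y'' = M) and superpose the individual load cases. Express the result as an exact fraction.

R_A = -2649/80 kN, M_A = -2767/48 kN·m, R_B = -3751/80 kN, M_B = 1155/16 kN·m

Load 1 — applied couple M₀=14 kN·m at a=5 m (b=L-a=5):
  R_A = 6M₀ab/L³ = 6·14·5·5/10³ = 21/10 kN
  M_A = M₀b(2a-b)/L² = 14·5·(2·5-5)/10² = 7/2 kN·m
  R_B = -6M₀ab/L³ = -6·14·5·5/10³ = -21/10 kN
  M_B = M₀a(2b-a)/L² = 14·5·(2·5-5)/10² = 7/2 kN·m
Load 2 — applied couple M₀=7 kN·m at a=15/2 m (b=L-a=5/2):
  R_A = 6M₀ab/L³ = 6·7·(15/2)·(5/2)/10³ = 63/80 kN
  M_A = M₀b(2a-b)/L² = 7·(5/2)·(2·(15/2)-(5/2))/10² = 35/16 kN·m
  R_B = -6M₀ab/L³ = -6·7·(15/2)·(5/2)/10³ = -63/80 kN
  M_B = M₀a(2b-a)/L² = 7·(15/2)·(2·(5/2)-(15/2))/10² = -21/16 kN·m
Load 3 — triangular load w₀=-4 kN/m (0→w₀ over full span):
  R_A = 3w₀L/20 = 3·(-4)·10/20 = -6 kN
  M_A = w₀L²/30 = (-4)·10²/30 = -40/3 kN·m
  R_B = 7w₀L/20 = 7·(-4)·10/20 = -14 kN
  M_B = -w₀L²/20 = -(-4)·10²/20 = 20 kN·m
Load 4 — uniform load w=-6 kN/m over full span:
  R_A = wL/2 = (-6)·10/2 = -30 kN
  M_A = wL²/12 = (-6)·10²/12 = -50 kN·m
  R_B = wL/2 = (-6)·10/2 = -30 kN
  M_B = -wL²/12 = -(-6)·10²/12 = 50 kN·m
Superposition: R_A = -2649/80 kN, M_A = -2767/48 kN·m, R_B = -3751/80 kN, M_B = 1155/16 kN·m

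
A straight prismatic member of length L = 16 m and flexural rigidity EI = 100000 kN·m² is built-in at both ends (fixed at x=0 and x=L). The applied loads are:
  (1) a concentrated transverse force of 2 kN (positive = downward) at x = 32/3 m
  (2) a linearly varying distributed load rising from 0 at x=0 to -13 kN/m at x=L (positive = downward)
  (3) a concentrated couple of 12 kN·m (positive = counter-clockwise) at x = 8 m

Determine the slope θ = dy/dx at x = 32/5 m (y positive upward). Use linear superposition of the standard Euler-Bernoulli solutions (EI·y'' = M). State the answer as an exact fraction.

θ(32/5) = 22339/17578125 rad

Load 1 — point force P=2 kN at a=32/3 m (b=L-a=16/3):
  θ_1 = -Pb²x(2aL-(3a+b)x)/(2L³EI)  [x≤a] = -2·(16/3)²·(32/5)·(2·(32/3)·16-(3·(32/3)+(16/3))·(32/5))/(2·16³·100000) = -32/703125 rad
Load 2 — triangular load w₀=-13 kN/m (0→w₀ over full span):
  θ_2 = -w₀(2x(L-x)(L-2x)(x+2L)+x²(L-x)²)/(120LEI) = -(-13)·(2·(32/5)·(16-(32/5))·(16-2·(32/5))·((32/5)+2·16)+(32/5)²·(16-(32/5))²)/(120·16·100000) = 2496/1953125 rad
Load 3 — applied couple M₀=12 kN·m at a=8 m (b=L-a=8):
  θ_3 = (R_Ax²/2 - M_Ax)/EI  [x≤a] with R_A=9/8, M_A=3 = ((9/8)·(32/5)²/2 - 3·(32/5))/100000 = 3/78125 rad
Superposition: θ = Σ θ_i = 22339/17578125 rad ≈ 0.001271 rad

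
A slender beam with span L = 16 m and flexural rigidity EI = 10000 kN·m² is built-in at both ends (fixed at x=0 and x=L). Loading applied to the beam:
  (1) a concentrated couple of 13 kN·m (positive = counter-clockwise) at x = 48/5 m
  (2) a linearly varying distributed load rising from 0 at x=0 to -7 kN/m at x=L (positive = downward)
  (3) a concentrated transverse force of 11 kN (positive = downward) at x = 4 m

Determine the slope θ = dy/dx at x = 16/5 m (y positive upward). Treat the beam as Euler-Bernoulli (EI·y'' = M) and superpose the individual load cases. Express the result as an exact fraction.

Load 1 — applied couple M₀=13 kN·m at a=48/5 m (b=L-a=32/5):
  θ_1 = (R_Ax²/2 - M_Ax)/EI  [x≤a] with R_A=117/100, M_A=104/25 = ((117/100)·(16/5)²/2 - (104/25)·(16/5))/10000 = -286/390625 rad
Load 2 — triangular load w₀=-7 kN/m (0→w₀ over full span):
  θ_2 = -w₀(2x(L-x)(L-2x)(x+2L)+x²(L-x)²)/(120LEI) = -(-7)·(2·(16/5)·(16-(16/5))·(16-2·(16/5))·((16/5)+2·16)+(16/5)²·(16-(16/5))²)/(120·16·10000) = 12544/1171875 rad
Load 3 — point force P=11 kN at a=4 m (b=L-a=12):
  θ_3 = -Pb²x(2aL-(3a+b)x)/(2L³EI)  [x≤a] = -11·12²·(16/5)·(2·4·16-(3·4+12)·(16/5))/(2·16³·10000) = -99/31250 rad
Superposition: θ = Σ θ_i = 15947/2343750 rad ≈ 0.006804 rad

θ(16/5) = 15947/2343750 rad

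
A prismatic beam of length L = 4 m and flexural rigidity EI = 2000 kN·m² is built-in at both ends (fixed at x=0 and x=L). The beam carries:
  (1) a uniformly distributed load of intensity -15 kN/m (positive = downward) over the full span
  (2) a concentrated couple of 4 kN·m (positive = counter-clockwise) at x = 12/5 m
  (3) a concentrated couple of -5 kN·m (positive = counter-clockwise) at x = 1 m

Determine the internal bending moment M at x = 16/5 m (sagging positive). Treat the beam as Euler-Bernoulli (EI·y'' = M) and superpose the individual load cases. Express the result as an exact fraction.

Load 1 — uniform load w=-15 kN/m over full span:
  M_1 = wLx/2 - wL²/12 - wx²/2 = (-15)·4·(16/5)/2 - (-15)·4²/12 - (-15)·(16/5)²/2 = 4/5 kN·m
Load 2 — applied couple M₀=4 kN·m at a=12/5 m (b=L-a=8/5):
  M_2 = R_Ax - M_A - M₀  [x>a] with R_A=36/25, M_A=32/25 = (36/25)·(16/5) - (32/25) - 4 = -84/125 kN·m
Load 3 — applied couple M₀=-5 kN·m at a=1 m (b=L-a=3):
  M_3 = R_Ax - M_A - M₀  [x>a] with R_A=-45/32, M_A=15/16 = (-45/32)·(16/5) - (15/16) - (-5) = -7/16 kN·m
Superposition: M = Σ M_i = -619/2000 kN·m ≈ -0.309500 kN·m

M(16/5) = -619/2000 kN·m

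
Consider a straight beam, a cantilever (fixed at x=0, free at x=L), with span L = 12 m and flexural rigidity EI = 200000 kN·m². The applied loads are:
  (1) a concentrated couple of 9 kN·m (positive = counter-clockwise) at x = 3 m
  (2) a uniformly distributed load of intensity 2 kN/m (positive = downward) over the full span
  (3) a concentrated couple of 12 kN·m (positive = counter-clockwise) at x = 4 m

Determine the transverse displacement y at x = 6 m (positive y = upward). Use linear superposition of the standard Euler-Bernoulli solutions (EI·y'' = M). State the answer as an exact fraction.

y(6) = -609/80000 m

Load 1 — applied couple M₀=9 kN·m at a=3 m (b=L-a=9):
  y_1 = M₀a(2x-a)/(2EI)  [x>a] = 9·3·(2·6-3)/(2·200000) = 243/400000 m
Load 2 — uniform load w=2 kN/m over full span:
  y_2 = -wx²(x²-4Lx+6L²)/(24EI) = -2·6²·(6²-4·12·6+6·12²)/(24·200000) = -459/50000 m
Load 3 — applied couple M₀=12 kN·m at a=4 m (b=L-a=8):
  y_3 = M₀a(2x-a)/(2EI)  [x>a] = 12·4·(2·6-4)/(2·200000) = 3/3125 m
Superposition: y = Σ y_i = -609/80000 m ≈ -0.007613 m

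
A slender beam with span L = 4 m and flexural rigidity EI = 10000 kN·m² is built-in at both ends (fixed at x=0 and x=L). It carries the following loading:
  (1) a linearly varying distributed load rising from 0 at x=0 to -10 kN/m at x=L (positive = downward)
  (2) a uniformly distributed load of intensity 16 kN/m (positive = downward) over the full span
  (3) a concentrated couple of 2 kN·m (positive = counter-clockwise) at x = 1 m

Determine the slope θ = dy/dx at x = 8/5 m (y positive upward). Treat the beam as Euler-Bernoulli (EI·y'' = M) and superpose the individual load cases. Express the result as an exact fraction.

θ(8/5) = -61/250000 rad

Load 1 — triangular load w₀=-10 kN/m (0→w₀ over full span):
  θ_1 = -w₀(2x(L-x)(L-2x)(x+2L)+x²(L-x)²)/(120LEI) = -(-10)·(2·(8/5)·(4-(8/5))·(4-2·(8/5))·((8/5)+2·4)+(8/5)²·(4-(8/5))²)/(120·4·10000) = 12/78125 rad
Load 2 — uniform load w=16 kN/m over full span:
  θ_2 = -wx(L-x)(L-2x)/(12EI) = -16·(8/5)·(4-(8/5))·(4-2·(8/5))/(12·10000) = -32/78125 rad
Load 3 — applied couple M₀=2 kN·m at a=1 m (b=L-a=3):
  θ_3 = (R_Ax²/2 - M_Ax - M₀(x-a))/EI  [x>a] with R_A=9/16, M_A=-3/8 = ((9/16)·(8/5)²/2 - (-3/8)·(8/5) - 2·((8/5)-1))/10000 = 3/250000 rad
Superposition: θ = Σ θ_i = -61/250000 rad ≈ -0.000244 rad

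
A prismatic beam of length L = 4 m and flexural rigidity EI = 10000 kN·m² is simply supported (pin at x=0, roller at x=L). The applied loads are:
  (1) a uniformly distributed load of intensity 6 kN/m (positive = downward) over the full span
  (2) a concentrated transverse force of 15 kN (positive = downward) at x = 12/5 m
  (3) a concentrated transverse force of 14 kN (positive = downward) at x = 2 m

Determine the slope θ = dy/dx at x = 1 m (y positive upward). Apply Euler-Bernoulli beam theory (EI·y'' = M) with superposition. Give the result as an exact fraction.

θ(1) = -1597/500000 rad

Load 1 — uniform load w=6 kN/m over full span:
  θ_1 = -w(L³-6Lx²+4x³)/(24EI) = -6·(4³-6·4·1²+4·1³)/(24·10000) = -11/10000 rad
Load 2 — point force P=15 kN at a=12/5 m (b=L-a=8/5):
  θ_2 = -Pb(L²-b²-3x²)/(6LEI)  [x≤a] = -15·(8/5)·(4²-(8/5)²-3·1²)/(6·4·10000) = -261/250000 rad
Load 3 — point force P=14 kN at a=2 m (b=L-a=2):
  θ_3 = -Pb(L²-b²-3x²)/(6LEI)  [x≤a] = -14·2·(4²-2²-3·1²)/(6·4·10000) = -21/20000 rad
Superposition: θ = Σ θ_i = -1597/500000 rad ≈ -0.003194 rad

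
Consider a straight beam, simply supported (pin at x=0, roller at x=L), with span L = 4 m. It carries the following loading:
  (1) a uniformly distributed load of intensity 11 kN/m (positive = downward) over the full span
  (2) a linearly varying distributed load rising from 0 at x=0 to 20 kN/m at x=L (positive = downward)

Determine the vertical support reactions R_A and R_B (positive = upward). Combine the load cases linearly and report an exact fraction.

R_A = 106/3 kN, R_B = 146/3 kN

Load 1 — uniform load w=11 kN/m over full span:
  R_A = wL/2 = 11·4/2 = 22 kN
  R_B = wL/2 = 11·4/2 = 22 kN
Load 2 — triangular load w₀=20 kN/m (0→w₀ over full span):
  R_A = w₀L/6 = 20·4/6 = 40/3 kN
  R_B = w₀L/3 = 20·4/3 = 80/3 kN
Superposition: R_A = 106/3 kN, R_B = 146/3 kN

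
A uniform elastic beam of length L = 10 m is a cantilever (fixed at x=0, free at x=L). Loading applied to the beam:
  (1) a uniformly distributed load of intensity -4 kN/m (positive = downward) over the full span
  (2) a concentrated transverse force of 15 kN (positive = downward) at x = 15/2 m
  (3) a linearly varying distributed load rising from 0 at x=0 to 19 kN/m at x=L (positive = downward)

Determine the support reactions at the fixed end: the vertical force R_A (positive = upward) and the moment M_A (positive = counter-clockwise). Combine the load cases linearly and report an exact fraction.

R_A = 70 kN, M_A = 3275/6 kN·m

Load 1 — uniform load w=-4 kN/m over full span:
  R_A = wL = (-4)·10 = -40 kN
  M_A = wL²/2 = (-4)·10²/2 = -200 kN·m
Load 2 — point force P=15 kN at a=15/2 m (b=L-a=5/2):
  R_A = P = 15 kN
  M_A = Pa = 15·(15/2) = 225/2 kN·m
Load 3 — triangular load w₀=19 kN/m (0→w₀ over full span):
  R_A = w₀L/2 = 19·10/2 = 95 kN
  M_A = w₀L²/3 = 19·10²/3 = 1900/3 kN·m
Superposition: R_A = 70 kN, M_A = 3275/6 kN·m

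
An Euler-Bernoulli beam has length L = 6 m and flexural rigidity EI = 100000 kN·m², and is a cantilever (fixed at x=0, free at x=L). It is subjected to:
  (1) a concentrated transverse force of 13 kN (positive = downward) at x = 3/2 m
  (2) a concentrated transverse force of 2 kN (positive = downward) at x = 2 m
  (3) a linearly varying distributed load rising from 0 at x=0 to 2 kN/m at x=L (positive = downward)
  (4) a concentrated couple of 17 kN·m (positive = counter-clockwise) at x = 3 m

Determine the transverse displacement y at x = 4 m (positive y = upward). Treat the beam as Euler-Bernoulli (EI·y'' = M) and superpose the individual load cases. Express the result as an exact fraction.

y(4) = -48863/72000000 m

Load 1 — point force P=13 kN at a=3/2 m (b=L-a=9/2):
  y_1 = -Pa²(3x-a)/(6EI)  [x>a] = -13·(3/2)²·(3·4-(3/2))/(6·100000) = -819/1600000 m
Load 2 — point force P=2 kN at a=2 m (b=L-a=4):
  y_2 = -Pa²(3x-a)/(6EI)  [x>a] = -2·2²·(3·4-2)/(6·100000) = -1/7500 m
Load 3 — triangular load w₀=2 kN/m (0→w₀ over full span):
  y_3 = (w₀Lx³/12-w₀L²x²/6-w₀x⁵/(120L))/EI = (2·6·4³/12-2·6²·4²/6-2·4⁵/(120·6))/100000 = -184/140625 m
Load 4 — applied couple M₀=17 kN·m at a=3 m (b=L-a=3):
  y_4 = M₀a(2x-a)/(2EI)  [x>a] = 17·3·(2·4-3)/(2·100000) = 51/40000 m
Superposition: y = Σ y_i = -48863/72000000 m ≈ -0.000679 m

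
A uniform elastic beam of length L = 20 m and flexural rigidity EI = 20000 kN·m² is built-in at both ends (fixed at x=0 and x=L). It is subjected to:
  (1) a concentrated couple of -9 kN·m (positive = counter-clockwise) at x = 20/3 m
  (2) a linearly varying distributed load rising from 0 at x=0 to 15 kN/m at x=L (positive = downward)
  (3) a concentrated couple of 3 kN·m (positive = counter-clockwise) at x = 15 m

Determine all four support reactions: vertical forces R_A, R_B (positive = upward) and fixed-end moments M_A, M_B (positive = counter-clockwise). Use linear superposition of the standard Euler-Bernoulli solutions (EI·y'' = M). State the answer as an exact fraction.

R_A = 7131/160 kN, M_A = 3215/16 kN·m, R_B = 16869/160 kN, M_B = -4857/16 kN·m

Load 1 — applied couple M₀=-9 kN·m at a=20/3 m (b=L-a=40/3):
  R_A = 6M₀ab/L³ = 6·(-9)·(20/3)·(40/3)/20³ = -3/5 kN
  M_A = M₀b(2a-b)/L² = (-9)·(40/3)·(2·(20/3)-(40/3))/20² = 0 kN·m
  R_B = -6M₀ab/L³ = -6·(-9)·(20/3)·(40/3)/20³ = 3/5 kN
  M_B = M₀a(2b-a)/L² = (-9)·(20/3)·(2·(40/3)-(20/3))/20² = -3 kN·m
Load 2 — triangular load w₀=15 kN/m (0→w₀ over full span):
  R_A = 3w₀L/20 = 3·15·20/20 = 45 kN
  M_A = w₀L²/30 = 15·20²/30 = 200 kN·m
  R_B = 7w₀L/20 = 7·15·20/20 = 105 kN
  M_B = -w₀L²/20 = -15·20²/20 = -300 kN·m
Load 3 — applied couple M₀=3 kN·m at a=15 m (b=L-a=5):
  R_A = 6M₀ab/L³ = 6·3·15·5/20³ = 27/160 kN
  M_A = M₀b(2a-b)/L² = 3·5·(2·15-5)/20² = 15/16 kN·m
  R_B = -6M₀ab/L³ = -6·3·15·5/20³ = -27/160 kN
  M_B = M₀a(2b-a)/L² = 3·15·(2·5-15)/20² = -9/16 kN·m
Superposition: R_A = 7131/160 kN, M_A = 3215/16 kN·m, R_B = 16869/160 kN, M_B = -4857/16 kN·m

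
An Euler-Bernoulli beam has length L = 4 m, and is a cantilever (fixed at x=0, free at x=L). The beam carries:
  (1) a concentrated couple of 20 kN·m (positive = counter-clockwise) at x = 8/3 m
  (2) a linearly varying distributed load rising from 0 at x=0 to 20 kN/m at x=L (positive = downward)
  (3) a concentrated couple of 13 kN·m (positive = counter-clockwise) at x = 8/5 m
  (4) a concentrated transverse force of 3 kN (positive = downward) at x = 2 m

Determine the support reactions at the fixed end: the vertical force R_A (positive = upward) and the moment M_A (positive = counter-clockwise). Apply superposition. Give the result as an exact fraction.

Load 1 — applied couple M₀=20 kN·m at a=8/3 m (b=L-a=4/3):
  R_A = 0 kN
  M_A = -M₀ = -20 kN·m
Load 2 — triangular load w₀=20 kN/m (0→w₀ over full span):
  R_A = w₀L/2 = 20·4/2 = 40 kN
  M_A = w₀L²/3 = 20·4²/3 = 320/3 kN·m
Load 3 — applied couple M₀=13 kN·m at a=8/5 m (b=L-a=12/5):
  R_A = 0 kN
  M_A = -M₀ = -13 kN·m
Load 4 — point force P=3 kN at a=2 m (b=L-a=2):
  R_A = P = 3 kN
  M_A = Pa = 3·2 = 6 kN·m
Superposition: R_A = 43 kN, M_A = 239/3 kN·m

R_A = 43 kN, M_A = 239/3 kN·m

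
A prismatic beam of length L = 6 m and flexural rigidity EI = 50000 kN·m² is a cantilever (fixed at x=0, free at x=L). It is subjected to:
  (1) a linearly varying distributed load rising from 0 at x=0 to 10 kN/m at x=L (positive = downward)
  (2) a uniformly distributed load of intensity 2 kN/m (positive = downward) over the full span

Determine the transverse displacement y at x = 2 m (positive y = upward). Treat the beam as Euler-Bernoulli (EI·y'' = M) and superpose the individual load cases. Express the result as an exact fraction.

Load 1 — triangular load w₀=10 kN/m (0→w₀ over full span):
  y_1 = (w₀Lx³/12-w₀L²x²/6-w₀x⁵/(120L))/EI = (10·6·2³/12-10·6²·2²/6-10·2⁵/(120·6))/50000 = -451/112500 m
Load 2 — uniform load w=2 kN/m over full span:
  y_2 = -wx²(x²-4Lx+6L²)/(24EI) = -2·2²·(2²-4·6·2+6·6²)/(24·50000) = -43/37500 m
Superposition: y = Σ y_i = -29/5625 m ≈ -0.005156 m

y(2) = -29/5625 m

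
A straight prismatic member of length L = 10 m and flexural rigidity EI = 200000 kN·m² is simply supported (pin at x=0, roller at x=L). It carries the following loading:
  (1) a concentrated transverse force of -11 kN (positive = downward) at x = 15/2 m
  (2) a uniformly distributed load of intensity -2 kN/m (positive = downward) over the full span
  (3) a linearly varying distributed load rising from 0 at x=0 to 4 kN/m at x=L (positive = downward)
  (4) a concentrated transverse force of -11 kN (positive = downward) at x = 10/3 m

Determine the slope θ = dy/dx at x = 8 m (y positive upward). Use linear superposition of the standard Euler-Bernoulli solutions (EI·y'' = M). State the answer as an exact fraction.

Load 1 — point force P=-11 kN at a=15/2 m (b=L-a=5/2):
  θ_1 = -Pa(2L²-6Lx+3x²+a²)/(6LEI)  [x>a] = -(-11)·(15/2)·(2·10²-6·10·8+3·8²+(15/2)²)/(6·10·200000) = -1397/6400000 rad
Load 2 — uniform load w=-2 kN/m over full span:
  θ_2 = -w(L³-6Lx²+4x³)/(24EI) = -(-2)·(10³-6·10·8²+4·8³)/(24·200000) = -33/100000 rad
Load 3 — triangular load w₀=4 kN/m (0→w₀ over full span):
  θ_3 = -w₀(7L⁴-30L²x²+15x⁴)/(360LEI) = -4·(7·10⁴-30·10²·8²+15·8⁴)/(360·10·200000) = 757/2250000 rad
Load 4 — point force P=-11 kN at a=10/3 m (b=L-a=20/3):
  θ_4 = -Pa(2L²-6Lx+3x²+a²)/(6LEI)  [x>a] = -(-11)·(10/3)·(2·10²-6·10·8+3·8²+(10/3)²)/(6·10·200000) = -1903/8100000 rad
Superposition: θ = Σ θ_i = -1158041/2592000000 rad ≈ -0.000447 rad

θ(8) = -1158041/2592000000 rad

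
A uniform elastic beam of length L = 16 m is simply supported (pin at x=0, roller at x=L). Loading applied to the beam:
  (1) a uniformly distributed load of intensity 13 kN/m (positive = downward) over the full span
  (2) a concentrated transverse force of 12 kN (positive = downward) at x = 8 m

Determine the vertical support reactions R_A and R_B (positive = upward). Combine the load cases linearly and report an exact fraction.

R_A = 110 kN, R_B = 110 kN

Load 1 — uniform load w=13 kN/m over full span:
  R_A = wL/2 = 13·16/2 = 104 kN
  R_B = wL/2 = 13·16/2 = 104 kN
Load 2 — point force P=12 kN at a=8 m (b=L-a=8):
  R_A = Pb/L = 12·8/16 = 6 kN
  R_B = Pa/L = 12·8/16 = 6 kN
Superposition: R_A = 110 kN, R_B = 110 kN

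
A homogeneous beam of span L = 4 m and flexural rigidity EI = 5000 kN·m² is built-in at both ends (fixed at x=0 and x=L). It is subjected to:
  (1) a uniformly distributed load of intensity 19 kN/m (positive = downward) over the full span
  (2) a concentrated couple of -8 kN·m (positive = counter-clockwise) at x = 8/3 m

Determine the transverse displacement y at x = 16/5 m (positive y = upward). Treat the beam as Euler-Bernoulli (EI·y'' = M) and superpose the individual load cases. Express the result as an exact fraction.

Load 1 — uniform load w=19 kN/m over full span:
  y_1 = -wx²(L-x)²/(24EI) = -19·(16/5)²·(4-(16/5))²/(24·5000) = -1216/1171875 m
Load 2 — applied couple M₀=-8 kN·m at a=8/3 m (b=L-a=4/3):
  y_2 = (R_Ax³/6 - M_Ax²/2 - M₀(x-a)²/2)/EI  [x>a] with R_A=-8/3, M_A=-8/3 = ((-8/3)·(16/5)³/6 - (-8/3)·(16/5)²/2 - (-8)·((16/5)-(8/3))²/2)/5000 = 32/703125 m
Superposition: y = Σ y_i = -3488/3515625 m ≈ -0.000992 m

y(16/5) = -3488/3515625 m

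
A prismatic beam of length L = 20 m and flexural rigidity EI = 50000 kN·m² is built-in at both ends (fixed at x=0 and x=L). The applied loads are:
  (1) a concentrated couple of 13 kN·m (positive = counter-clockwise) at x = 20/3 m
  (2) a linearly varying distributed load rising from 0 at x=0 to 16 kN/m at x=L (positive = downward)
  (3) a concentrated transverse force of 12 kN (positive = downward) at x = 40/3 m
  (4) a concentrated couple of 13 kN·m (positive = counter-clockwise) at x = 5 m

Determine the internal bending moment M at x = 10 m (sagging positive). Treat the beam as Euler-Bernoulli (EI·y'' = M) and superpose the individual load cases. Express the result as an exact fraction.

M(10) = 1669/12 kN·m

Load 1 — applied couple M₀=13 kN·m at a=20/3 m (b=L-a=40/3):
  M_1 = R_Ax - M_A - M₀  [x>a] with R_A=13/15, M_A=0 = (13/15)·10 - 0 - 13 = -13/3 kN·m
Load 2 — triangular load w₀=16 kN/m (0→w₀ over full span):
  M_2 = 3w₀Lx/20 - w₀L²/30 - w₀x³/(6L) = 3·16·20·10/20 - 16·20²/30 - 16·10³/(6·20) = 400/3 kN·m
Load 3 — point force P=12 kN at a=40/3 m (b=L-a=20/3):
  M_3 = Pb²(3a+b)x/L³ - Pab²/L²  [x≤a] = 12·(20/3)²·(3·(40/3)+(20/3))·10/20³ - 12·(40/3)·(20/3)²/20² = 40/3 kN·m
Load 4 — applied couple M₀=13 kN·m at a=5 m (b=L-a=15):
  M_4 = R_Ax - M_A - M₀  [x>a] with R_A=117/160, M_A=-39/16 = (117/160)·10 - (-39/16) - 13 = -13/4 kN·m
Superposition: M = Σ M_i = 1669/12 kN·m ≈ 139.083333 kN·m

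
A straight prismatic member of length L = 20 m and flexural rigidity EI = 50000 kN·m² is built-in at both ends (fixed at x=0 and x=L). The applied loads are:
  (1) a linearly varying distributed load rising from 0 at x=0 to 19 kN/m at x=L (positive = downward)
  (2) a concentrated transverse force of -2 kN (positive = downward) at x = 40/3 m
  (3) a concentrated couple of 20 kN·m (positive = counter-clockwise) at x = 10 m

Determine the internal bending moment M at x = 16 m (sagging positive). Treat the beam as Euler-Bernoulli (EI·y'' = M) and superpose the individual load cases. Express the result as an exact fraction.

Load 1 — triangular load w₀=19 kN/m (0→w₀ over full span):
  M_1 = 3w₀Lx/20 - w₀L²/30 - w₀x³/(6L) = 3·19·20·16/20 - 19·20²/30 - 19·16³/(6·20) = 152/15 kN·m
Load 2 — point force P=-2 kN at a=40/3 m (b=L-a=20/3):
  M_2 = Pa²(a+3b)(L-x)/L³ - Pa²b/L²  [x>a] = (-2)·(40/3)²·((40/3)+3·(20/3))·(20-16)/20³ - (-2)·(40/3)²·(20/3)/20² = 0 kN·m
Load 3 — applied couple M₀=20 kN·m at a=10 m (b=L-a=10):
  M_3 = R_Ax - M_A - M₀  [x>a] with R_A=3/2, M_A=5 = (3/2)·16 - 5 - 20 = -1 kN·m
Superposition: M = Σ M_i = 137/15 kN·m ≈ 9.133333 kN·m

M(16) = 137/15 kN·m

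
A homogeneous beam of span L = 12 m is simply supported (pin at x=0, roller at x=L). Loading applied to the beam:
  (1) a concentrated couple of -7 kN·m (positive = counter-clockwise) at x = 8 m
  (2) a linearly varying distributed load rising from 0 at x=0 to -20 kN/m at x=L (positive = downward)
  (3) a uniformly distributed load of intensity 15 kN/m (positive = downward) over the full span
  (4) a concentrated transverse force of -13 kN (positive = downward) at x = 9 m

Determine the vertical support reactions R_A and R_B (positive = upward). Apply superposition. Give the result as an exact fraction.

R_A = 277/6 kN, R_B = 5/6 kN

Load 1 — applied couple M₀=-7 kN·m at a=8 m (b=L-a=4):
  R_A = M₀/L = (-7)/12 = -7/12 kN
  R_B = -M₀/L = -(-7)/12 = 7/12 kN
Load 2 — triangular load w₀=-20 kN/m (0→w₀ over full span):
  R_A = w₀L/6 = (-20)·12/6 = -40 kN
  R_B = w₀L/3 = (-20)·12/3 = -80 kN
Load 3 — uniform load w=15 kN/m over full span:
  R_A = wL/2 = 15·12/2 = 90 kN
  R_B = wL/2 = 15·12/2 = 90 kN
Load 4 — point force P=-13 kN at a=9 m (b=L-a=3):
  R_A = Pb/L = (-13)·3/12 = -13/4 kN
  R_B = Pa/L = (-13)·9/12 = -39/4 kN
Superposition: R_A = 277/6 kN, R_B = 5/6 kN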